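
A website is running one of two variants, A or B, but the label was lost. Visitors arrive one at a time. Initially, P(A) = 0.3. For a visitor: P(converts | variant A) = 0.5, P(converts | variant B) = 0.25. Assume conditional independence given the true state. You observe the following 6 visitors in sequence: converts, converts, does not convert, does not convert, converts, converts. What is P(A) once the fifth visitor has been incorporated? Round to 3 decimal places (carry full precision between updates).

After 'converts': P(A) = 0.5·0.3000 / (0.5·0.3000 + 0.25·0.7000) ≈ 0.4615
After 'converts': P(A) = 0.5·0.4615 / (0.5·0.4615 + 0.25·0.5385) ≈ 0.6316
After 'does not convert': P(A) = 0.5·0.6316 / (0.5·0.6316 + 0.75·0.3684) ≈ 0.5333
After 'does not convert': P(A) = 0.5·0.5333 / (0.5·0.5333 + 0.75·0.4667) ≈ 0.4324
After 'converts': P(A) = 0.5·0.4324 / (0.5·0.4324 + 0.25·0.5676) ≈ 0.6038

0.604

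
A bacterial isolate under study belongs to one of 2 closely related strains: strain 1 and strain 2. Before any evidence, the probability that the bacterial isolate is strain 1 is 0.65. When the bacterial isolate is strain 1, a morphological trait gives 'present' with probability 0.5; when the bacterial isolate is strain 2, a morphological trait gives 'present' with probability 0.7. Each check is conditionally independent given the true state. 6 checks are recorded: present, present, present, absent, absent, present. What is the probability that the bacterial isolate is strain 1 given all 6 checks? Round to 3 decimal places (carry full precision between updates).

0.573

After 'present': P(strain 1) = 0.5·0.6500 / (0.5·0.6500 + 0.7·0.3500) ≈ 0.5702
After 'present': P(strain 1) = 0.5·0.5702 / (0.5·0.5702 + 0.7·0.4298) ≈ 0.4865
After 'present': P(strain 1) = 0.5·0.4865 / (0.5·0.4865 + 0.7·0.5135) ≈ 0.4036
After 'absent': P(strain 1) = 0.5·0.4036 / (0.5·0.4036 + 0.3·0.5964) ≈ 0.5301
After 'absent': P(strain 1) = 0.5·0.5301 / (0.5·0.5301 + 0.3·0.4699) ≈ 0.6528
After 'present': P(strain 1) = 0.5·0.6528 / (0.5·0.6528 + 0.7·0.3472) ≈ 0.5732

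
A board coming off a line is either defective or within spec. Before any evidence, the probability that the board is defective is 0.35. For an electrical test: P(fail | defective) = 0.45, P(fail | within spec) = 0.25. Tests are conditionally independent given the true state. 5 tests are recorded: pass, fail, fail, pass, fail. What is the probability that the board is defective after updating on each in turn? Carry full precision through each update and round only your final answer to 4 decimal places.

0.6281

After 'pass': P(defective) = 0.55·0.3500 / (0.55·0.3500 + 0.75·0.6500) ≈ 0.2831
After 'fail': P(defective) = 0.45·0.2831 / (0.45·0.2831 + 0.25·0.7169) ≈ 0.4155
After 'fail': P(defective) = 0.45·0.4155 / (0.45·0.4155 + 0.25·0.5845) ≈ 0.5613
After 'pass': P(defective) = 0.55·0.5613 / (0.55·0.5613 + 0.75·0.4387) ≈ 0.4841
After 'fail': P(defective) = 0.45·0.4841 / (0.45·0.4841 + 0.25·0.5159) ≈ 0.6281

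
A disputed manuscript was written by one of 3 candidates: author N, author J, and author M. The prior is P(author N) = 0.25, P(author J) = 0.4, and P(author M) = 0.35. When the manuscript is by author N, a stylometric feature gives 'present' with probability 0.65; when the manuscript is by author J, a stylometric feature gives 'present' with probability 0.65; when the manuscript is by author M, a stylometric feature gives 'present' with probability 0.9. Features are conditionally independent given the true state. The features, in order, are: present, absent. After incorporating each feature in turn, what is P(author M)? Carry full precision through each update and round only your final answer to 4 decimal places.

After 'present': normaliser = 0.65·0.2500 + 0.65·0.4000 + 0.9·0.3500; P(author N) ≈ 0.2203, P(author J) ≈ 0.3525, P(author M) ≈ 0.4271
After 'absent': normaliser = 0.35·0.2203 + 0.35·0.3525 + 0.1·0.4271; P(author N) ≈ 0.3171, P(author J) ≈ 0.5073, P(author M) ≈ 0.1756

0.1756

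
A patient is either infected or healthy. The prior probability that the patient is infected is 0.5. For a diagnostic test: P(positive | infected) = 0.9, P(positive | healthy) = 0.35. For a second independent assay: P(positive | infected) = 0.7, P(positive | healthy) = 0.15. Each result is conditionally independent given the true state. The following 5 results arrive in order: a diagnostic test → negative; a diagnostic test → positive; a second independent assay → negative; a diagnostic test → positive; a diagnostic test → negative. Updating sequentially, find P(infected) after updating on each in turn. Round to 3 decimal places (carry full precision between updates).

After a diagnostic test='negative': P(infected) = 0.1·0.5000 / (0.1·0.5000 + 0.65·0.5000) ≈ 0.1333
After a diagnostic test='positive': P(infected) = 0.9·0.1333 / (0.9·0.1333 + 0.35·0.8667) ≈ 0.2835
After a second independent assay='negative': P(infected) = 0.3·0.2835 / (0.3·0.2835 + 0.85·0.7165) ≈ 0.1225
After a diagnostic test='positive': P(infected) = 0.9·0.1225 / (0.9·0.1225 + 0.35·0.8775) ≈ 0.2642
After a diagnostic test='negative': P(infected) = 0.1·0.2642 / (0.1·0.2642 + 0.65·0.7358) ≈ 0.0523

0.052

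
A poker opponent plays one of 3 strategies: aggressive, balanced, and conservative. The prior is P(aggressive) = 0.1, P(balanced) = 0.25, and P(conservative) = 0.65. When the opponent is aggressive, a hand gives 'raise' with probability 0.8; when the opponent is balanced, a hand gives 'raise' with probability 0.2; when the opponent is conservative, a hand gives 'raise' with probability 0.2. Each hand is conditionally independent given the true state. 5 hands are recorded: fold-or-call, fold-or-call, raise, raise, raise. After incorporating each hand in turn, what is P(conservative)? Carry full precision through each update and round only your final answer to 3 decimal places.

0.500

Each posterior becomes the prior for the next update.
After 'fold-or-call': normaliser = 0.2·0.1000 + 0.8·0.2500 + 0.8·0.6500; P(aggressive) ≈ 0.0270, P(balanced) ≈ 0.2703, P(conservative) ≈ 0.7027
After 'fold-or-call': normaliser = 0.2·0.0270 + 0.8·0.2703 + 0.8·0.7027; P(aggressive) ≈ 0.0069, P(balanced) ≈ 0.2759, P(conservative) ≈ 0.7172
After 'raise': normaliser = 0.8·0.0069 + 0.2·0.2759 + 0.2·0.7172; P(aggressive) ≈ 0.0270, P(balanced) ≈ 0.2703, P(conservative) ≈ 0.7027
After 'raise': normaliser = 0.8·0.0270 + 0.2·0.2703 + 0.2·0.7027; P(aggressive) ≈ 0.1000, P(balanced) ≈ 0.2500, P(conservative) ≈ 0.6500
After 'raise': normaliser = 0.8·0.1000 + 0.2·0.2500 + 0.2·0.6500; P(aggressive) ≈ 0.3077, P(balanced) ≈ 0.1923, P(conservative) ≈ 0.5000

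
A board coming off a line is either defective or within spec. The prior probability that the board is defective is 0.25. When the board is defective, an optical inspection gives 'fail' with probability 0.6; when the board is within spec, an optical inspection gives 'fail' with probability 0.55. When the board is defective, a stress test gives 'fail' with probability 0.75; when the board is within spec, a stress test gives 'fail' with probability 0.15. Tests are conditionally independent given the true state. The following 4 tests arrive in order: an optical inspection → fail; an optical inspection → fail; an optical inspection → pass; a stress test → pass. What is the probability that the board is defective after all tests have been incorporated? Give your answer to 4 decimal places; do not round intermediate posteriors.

0.0940

After an optical inspection='fail': P(defective) = 0.6·0.2500 / (0.6·0.2500 + 0.55·0.7500) ≈ 0.2667
After an optical inspection='fail': P(defective) = 0.6·0.2667 / (0.6·0.2667 + 0.55·0.7333) ≈ 0.2840
After an optical inspection='pass': P(defective) = 0.4·0.2840 / (0.4·0.2840 + 0.45·0.7160) ≈ 0.2607
After a stress test='pass': P(defective) = 0.25·0.2607 / (0.25·0.2607 + 0.85·0.7393) ≈ 0.0940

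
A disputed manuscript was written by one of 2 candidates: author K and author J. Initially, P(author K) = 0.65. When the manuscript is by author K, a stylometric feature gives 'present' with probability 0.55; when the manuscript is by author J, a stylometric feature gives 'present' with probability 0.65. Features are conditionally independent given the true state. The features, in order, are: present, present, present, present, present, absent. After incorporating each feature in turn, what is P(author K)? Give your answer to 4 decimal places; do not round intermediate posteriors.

0.5088

After 'present': P(author K) = 0.55·0.6500 / (0.55·0.6500 + 0.65·0.3500) ≈ 0.6111
After 'present': P(author K) = 0.55·0.6111 / (0.55·0.6111 + 0.65·0.3889) ≈ 0.5708
After 'present': P(author K) = 0.55·0.5708 / (0.55·0.5708 + 0.65·0.4292) ≈ 0.5294
After 'present': P(author K) = 0.55·0.5294 / (0.55·0.5294 + 0.65·0.4706) ≈ 0.4877
After 'present': P(author K) = 0.55·0.4877 / (0.55·0.4877 + 0.65·0.5123) ≈ 0.4462
After 'absent': P(author K) = 0.45·0.4462 / (0.45·0.4462 + 0.35·0.5538) ≈ 0.5088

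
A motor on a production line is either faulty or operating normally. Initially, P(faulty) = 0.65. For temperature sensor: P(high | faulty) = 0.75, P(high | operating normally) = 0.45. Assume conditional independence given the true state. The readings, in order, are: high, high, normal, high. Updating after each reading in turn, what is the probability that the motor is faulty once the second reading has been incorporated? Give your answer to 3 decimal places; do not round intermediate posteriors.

0.838

Each posterior becomes the prior for the next update.
After 'high': P(faulty) = 0.75·0.6500 / (0.75·0.6500 + 0.45·0.3500) ≈ 0.7558
After 'high': P(faulty) = 0.75·0.7558 / (0.75·0.7558 + 0.45·0.2442) ≈ 0.8376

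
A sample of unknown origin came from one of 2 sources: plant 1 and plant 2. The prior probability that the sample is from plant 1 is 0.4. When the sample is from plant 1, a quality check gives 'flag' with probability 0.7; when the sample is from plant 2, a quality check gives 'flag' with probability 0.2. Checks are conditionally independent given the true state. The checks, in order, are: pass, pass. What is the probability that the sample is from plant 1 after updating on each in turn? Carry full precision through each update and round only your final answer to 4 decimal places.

0.0857

Apply Bayes' rule sequentially, carrying P(plant 1) forward.
After 'pass': P(plant 1) = 0.3·0.4000 / (0.3·0.4000 + 0.8·0.6000) ≈ 0.2000
After 'pass': P(plant 1) = 0.3·0.2000 / (0.3·0.2000 + 0.8·0.8000) ≈ 0.0857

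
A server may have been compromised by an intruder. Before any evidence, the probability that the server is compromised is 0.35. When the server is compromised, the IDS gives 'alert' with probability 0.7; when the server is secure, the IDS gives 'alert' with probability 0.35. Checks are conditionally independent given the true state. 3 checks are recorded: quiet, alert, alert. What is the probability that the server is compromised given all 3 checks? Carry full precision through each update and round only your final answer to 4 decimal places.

After 'quiet': P(compromised) = 0.3·0.3500 / (0.3·0.3500 + 0.65·0.6500) ≈ 0.1991
After 'alert': P(compromised) = 0.7·0.1991 / (0.7·0.1991 + 0.35·0.8009) ≈ 0.3320
After 'alert': P(compromised) = 0.7·0.3320 / (0.7·0.3320 + 0.35·0.6680) ≈ 0.4985

0.4985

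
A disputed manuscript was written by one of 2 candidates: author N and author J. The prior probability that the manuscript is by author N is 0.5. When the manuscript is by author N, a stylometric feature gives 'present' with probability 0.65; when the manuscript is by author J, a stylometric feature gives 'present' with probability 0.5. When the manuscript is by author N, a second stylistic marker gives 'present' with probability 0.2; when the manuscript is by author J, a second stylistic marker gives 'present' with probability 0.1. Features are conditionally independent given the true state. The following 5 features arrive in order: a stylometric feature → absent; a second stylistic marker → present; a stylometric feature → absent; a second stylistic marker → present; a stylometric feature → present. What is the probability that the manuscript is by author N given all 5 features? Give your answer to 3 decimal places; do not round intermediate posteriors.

Each posterior becomes the prior for the next update.
After a stylometric feature='absent': P(author N) = 0.35·0.5000 / (0.35·0.5000 + 0.5·0.5000) ≈ 0.4118
After a second stylistic marker='present': P(author N) = 0.2·0.4118 / (0.2·0.4118 + 0.1·0.5882) ≈ 0.5833
After a stylometric feature='absent': P(author N) = 0.35·0.5833 / (0.35·0.5833 + 0.5·0.4167) ≈ 0.4949
After a second stylistic marker='present': P(author N) = 0.2·0.4949 / (0.2·0.4949 + 0.1·0.5051) ≈ 0.6622
After a stylometric feature='present': P(author N) = 0.65·0.6622 / (0.65·0.6622 + 0.5·0.3378) ≈ 0.7182

0.718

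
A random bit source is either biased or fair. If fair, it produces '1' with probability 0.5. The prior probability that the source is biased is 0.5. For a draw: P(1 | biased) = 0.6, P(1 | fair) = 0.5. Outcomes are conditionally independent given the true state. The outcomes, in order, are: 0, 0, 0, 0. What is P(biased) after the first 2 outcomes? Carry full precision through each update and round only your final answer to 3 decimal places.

0.390

After '0': P(biased) = 0.4·0.5000 / (0.4·0.5000 + 0.5·0.5000) ≈ 0.4444
After '0': P(biased) = 0.4·0.4444 / (0.4·0.4444 + 0.5·0.5556) ≈ 0.3902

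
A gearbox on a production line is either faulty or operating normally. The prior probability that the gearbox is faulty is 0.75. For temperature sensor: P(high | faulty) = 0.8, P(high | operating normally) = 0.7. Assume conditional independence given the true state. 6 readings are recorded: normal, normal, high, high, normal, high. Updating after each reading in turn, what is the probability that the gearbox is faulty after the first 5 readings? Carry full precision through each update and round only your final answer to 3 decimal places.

Each posterior becomes the prior for the next update.
After 'normal': P(faulty) = 0.2·0.7500 / (0.2·0.7500 + 0.3·0.2500) ≈ 0.6667
After 'normal': P(faulty) = 0.2·0.6667 / (0.2·0.6667 + 0.3·0.3333) ≈ 0.5714
After 'high': P(faulty) = 0.8·0.5714 / (0.8·0.5714 + 0.7·0.4286) ≈ 0.6038
After 'high': P(faulty) = 0.8·0.6038 / (0.8·0.6038 + 0.7·0.3962) ≈ 0.6352
After 'normal': P(faulty) = 0.2·0.6352 / (0.2·0.6352 + 0.3·0.3648) ≈ 0.5373

0.537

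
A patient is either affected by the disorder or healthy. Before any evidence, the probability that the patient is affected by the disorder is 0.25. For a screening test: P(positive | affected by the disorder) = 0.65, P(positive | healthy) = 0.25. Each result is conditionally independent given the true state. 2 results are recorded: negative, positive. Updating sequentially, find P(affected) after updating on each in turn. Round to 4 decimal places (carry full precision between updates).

Apply Bayes' rule sequentially, carrying P(affected) forward.
After 'negative': P(affected) = 0.35·0.2500 / (0.35·0.2500 + 0.75·0.7500) ≈ 0.1346
After 'positive': P(affected) = 0.65·0.1346 / (0.65·0.1346 + 0.25·0.8654) ≈ 0.2880

0.2880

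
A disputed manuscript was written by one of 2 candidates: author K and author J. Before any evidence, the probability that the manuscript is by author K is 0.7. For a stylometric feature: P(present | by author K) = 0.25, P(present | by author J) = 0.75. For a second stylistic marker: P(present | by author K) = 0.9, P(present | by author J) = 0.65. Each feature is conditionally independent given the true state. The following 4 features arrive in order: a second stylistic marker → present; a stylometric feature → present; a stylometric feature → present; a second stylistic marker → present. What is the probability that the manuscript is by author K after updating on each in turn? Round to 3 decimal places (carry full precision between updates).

Each posterior becomes the prior for the next update.
After a second stylistic marker='present': P(author K) = 0.9·0.7000 / (0.9·0.7000 + 0.65·0.3000) ≈ 0.7636
After a stylometric feature='present': P(author K) = 0.25·0.7636 / (0.25·0.7636 + 0.75·0.2364) ≈ 0.5185
After a stylometric feature='present': P(author K) = 0.25·0.5185 / (0.25·0.5185 + 0.75·0.4815) ≈ 0.2642
After a second stylistic marker='present': P(author K) = 0.9·0.2642 / (0.9·0.2642 + 0.65·0.7358) ≈ 0.3320

0.332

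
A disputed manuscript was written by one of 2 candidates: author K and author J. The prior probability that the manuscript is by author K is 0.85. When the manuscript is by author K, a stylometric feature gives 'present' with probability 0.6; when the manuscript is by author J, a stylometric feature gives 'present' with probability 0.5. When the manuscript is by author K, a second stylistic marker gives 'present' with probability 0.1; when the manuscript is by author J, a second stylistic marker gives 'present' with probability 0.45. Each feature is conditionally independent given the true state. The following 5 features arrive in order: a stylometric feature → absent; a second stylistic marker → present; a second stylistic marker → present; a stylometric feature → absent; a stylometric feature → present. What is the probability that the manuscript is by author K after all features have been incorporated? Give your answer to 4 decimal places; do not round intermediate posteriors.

Apply Bayes' rule sequentially, carrying P(author K) forward.
After a stylometric feature='absent': P(author K) = 0.4·0.8500 / (0.4·0.8500 + 0.5·0.1500) ≈ 0.8193
After a second stylistic marker='present': P(author K) = 0.1·0.8193 / (0.1·0.8193 + 0.45·0.1807) ≈ 0.5018
After a second stylistic marker='present': P(author K) = 0.1·0.5018 / (0.1·0.5018 + 0.45·0.4982) ≈ 0.1829
After a stylometric feature='absent': P(author K) = 0.4·0.1829 / (0.4·0.1829 + 0.5·0.8171) ≈ 0.1519
After a stylometric feature='present': P(author K) = 0.6·0.1519 / (0.6·0.1519 + 0.5·0.8481) ≈ 0.1769

0.1769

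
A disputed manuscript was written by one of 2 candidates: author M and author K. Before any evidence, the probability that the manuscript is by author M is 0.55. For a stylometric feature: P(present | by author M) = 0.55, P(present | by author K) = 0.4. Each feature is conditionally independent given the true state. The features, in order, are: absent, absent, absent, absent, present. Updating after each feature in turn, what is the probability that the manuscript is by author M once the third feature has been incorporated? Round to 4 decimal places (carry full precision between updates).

0.3402

After 'absent': P(author M) = 0.45·0.5500 / (0.45·0.5500 + 0.6·0.4500) ≈ 0.4783
After 'absent': P(author M) = 0.45·0.4783 / (0.45·0.4783 + 0.6·0.5217) ≈ 0.4074
After 'absent': P(author M) = 0.45·0.4074 / (0.45·0.4074 + 0.6·0.5926) ≈ 0.3402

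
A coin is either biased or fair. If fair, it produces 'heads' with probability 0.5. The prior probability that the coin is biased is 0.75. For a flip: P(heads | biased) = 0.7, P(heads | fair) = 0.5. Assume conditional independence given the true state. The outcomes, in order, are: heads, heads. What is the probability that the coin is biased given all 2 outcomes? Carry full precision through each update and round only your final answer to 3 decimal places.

Apply Bayes' rule sequentially, carrying P(biased) forward.
After 'heads': P(biased) = 0.7·0.7500 / (0.7·0.7500 + 0.5·0.2500) ≈ 0.8077
After 'heads': P(biased) = 0.7·0.8077 / (0.7·0.8077 + 0.5·0.1923) ≈ 0.8547

0.855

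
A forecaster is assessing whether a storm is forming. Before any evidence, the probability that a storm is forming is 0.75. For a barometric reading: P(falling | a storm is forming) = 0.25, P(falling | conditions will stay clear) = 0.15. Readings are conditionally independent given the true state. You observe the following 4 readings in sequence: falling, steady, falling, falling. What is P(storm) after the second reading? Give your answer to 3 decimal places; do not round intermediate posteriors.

After 'falling': P(storm) = 0.25·0.7500 / (0.25·0.7500 + 0.15·0.2500) ≈ 0.8333
After 'steady': P(storm) = 0.75·0.8333 / (0.75·0.8333 + 0.85·0.1667) ≈ 0.8152

0.815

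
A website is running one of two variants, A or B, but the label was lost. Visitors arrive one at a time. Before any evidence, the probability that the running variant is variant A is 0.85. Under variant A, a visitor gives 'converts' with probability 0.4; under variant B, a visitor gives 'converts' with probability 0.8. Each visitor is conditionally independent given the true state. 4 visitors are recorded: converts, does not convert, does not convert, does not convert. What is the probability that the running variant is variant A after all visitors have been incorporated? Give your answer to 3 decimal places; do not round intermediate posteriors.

0.987

After 'converts': P(A) = 0.4·0.8500 / (0.4·0.8500 + 0.8·0.1500) ≈ 0.7391
After 'does not convert': P(A) = 0.6·0.7391 / (0.6·0.7391 + 0.2·0.2609) ≈ 0.8947
After 'does not convert': P(A) = 0.6·0.8947 / (0.6·0.8947 + 0.2·0.1053) ≈ 0.9623
After 'does not convert': P(A) = 0.6·0.9623 / (0.6·0.9623 + 0.2·0.0377) ≈ 0.9871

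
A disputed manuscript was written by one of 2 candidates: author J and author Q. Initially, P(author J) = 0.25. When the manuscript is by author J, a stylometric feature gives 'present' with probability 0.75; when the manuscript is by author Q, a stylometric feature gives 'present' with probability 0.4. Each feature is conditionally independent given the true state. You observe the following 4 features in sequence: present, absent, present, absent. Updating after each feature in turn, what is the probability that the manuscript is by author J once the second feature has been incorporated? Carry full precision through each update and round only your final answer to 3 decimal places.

After 'present': P(author J) = 0.75·0.2500 / (0.75·0.2500 + 0.4·0.7500) ≈ 0.3846
After 'absent': P(author J) = 0.25·0.3846 / (0.25·0.3846 + 0.6·0.6154) ≈ 0.2066

0.207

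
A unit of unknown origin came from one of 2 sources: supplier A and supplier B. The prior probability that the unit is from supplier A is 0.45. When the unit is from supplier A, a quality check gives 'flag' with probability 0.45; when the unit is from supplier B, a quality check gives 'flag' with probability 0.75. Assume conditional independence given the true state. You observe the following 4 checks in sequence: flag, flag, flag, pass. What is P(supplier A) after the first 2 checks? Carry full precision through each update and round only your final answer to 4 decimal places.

After 'flag': P(supplier A) = 0.45·0.4500 / (0.45·0.4500 + 0.75·0.5500) ≈ 0.3293
After 'flag': P(supplier A) = 0.45·0.3293 / (0.45·0.3293 + 0.75·0.6707) ≈ 0.2275

0.2275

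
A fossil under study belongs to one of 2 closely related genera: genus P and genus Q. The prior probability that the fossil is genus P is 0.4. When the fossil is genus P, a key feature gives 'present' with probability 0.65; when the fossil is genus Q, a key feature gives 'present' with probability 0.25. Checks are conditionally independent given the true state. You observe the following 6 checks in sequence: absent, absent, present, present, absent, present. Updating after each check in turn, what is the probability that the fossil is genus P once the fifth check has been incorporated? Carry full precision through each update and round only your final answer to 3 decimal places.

Apply Bayes' rule sequentially, carrying P(genus P) forward.
After 'absent': P(genus P) = 0.35·0.4000 / (0.35·0.4000 + 0.75·0.6000) ≈ 0.2373
After 'absent': P(genus P) = 0.35·0.2373 / (0.35·0.2373 + 0.75·0.7627) ≈ 0.1268
After 'present': P(genus P) = 0.65·0.1268 / (0.65·0.1268 + 0.25·0.8732) ≈ 0.2740
After 'present': P(genus P) = 0.65·0.2740 / (0.65·0.2740 + 0.25·0.7260) ≈ 0.4953
After 'absent': P(genus P) = 0.35·0.4953 / (0.35·0.4953 + 0.75·0.5047) ≈ 0.3141

0.314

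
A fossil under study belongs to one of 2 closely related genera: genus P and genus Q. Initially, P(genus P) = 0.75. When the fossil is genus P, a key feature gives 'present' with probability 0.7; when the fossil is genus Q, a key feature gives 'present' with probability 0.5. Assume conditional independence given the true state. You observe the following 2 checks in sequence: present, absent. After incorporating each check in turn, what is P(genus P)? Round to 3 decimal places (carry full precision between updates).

After 'present': P(genus P) = 0.7·0.7500 / (0.7·0.7500 + 0.5·0.2500) ≈ 0.8077
After 'absent': P(genus P) = 0.3·0.8077 / (0.3·0.8077 + 0.5·0.1923) ≈ 0.7159

0.716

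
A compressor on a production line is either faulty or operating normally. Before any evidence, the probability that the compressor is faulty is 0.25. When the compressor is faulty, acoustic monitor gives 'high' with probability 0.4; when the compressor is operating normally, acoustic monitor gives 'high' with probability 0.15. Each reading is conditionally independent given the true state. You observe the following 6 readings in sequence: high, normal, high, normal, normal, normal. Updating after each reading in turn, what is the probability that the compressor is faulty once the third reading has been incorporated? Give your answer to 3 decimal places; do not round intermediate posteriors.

0.626

After 'high': P(faulty) = 0.4·0.2500 / (0.4·0.2500 + 0.15·0.7500) ≈ 0.4706
After 'normal': P(faulty) = 0.6·0.4706 / (0.6·0.4706 + 0.85·0.5294) ≈ 0.3855
After 'high': P(faulty) = 0.4·0.3855 / (0.4·0.3855 + 0.15·0.6145) ≈ 0.6259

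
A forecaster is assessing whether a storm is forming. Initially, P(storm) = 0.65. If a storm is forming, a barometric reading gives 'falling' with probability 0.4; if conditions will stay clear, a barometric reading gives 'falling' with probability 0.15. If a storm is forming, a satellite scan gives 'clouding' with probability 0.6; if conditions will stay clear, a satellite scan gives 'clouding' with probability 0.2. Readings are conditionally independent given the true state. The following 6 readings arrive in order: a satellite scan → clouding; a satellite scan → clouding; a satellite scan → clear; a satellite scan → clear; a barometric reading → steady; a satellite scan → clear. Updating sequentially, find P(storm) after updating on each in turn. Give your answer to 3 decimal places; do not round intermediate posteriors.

Each posterior becomes the prior for the next update.
After a satellite scan='clouding': P(storm) = 0.6·0.6500 / (0.6·0.6500 + 0.2·0.3500) ≈ 0.8478
After a satellite scan='clouding': P(storm) = 0.6·0.8478 / (0.6·0.8478 + 0.2·0.1522) ≈ 0.9435
After a satellite scan='clear': P(storm) = 0.4·0.9435 / (0.4·0.9435 + 0.8·0.0565) ≈ 0.8931
After a satellite scan='clear': P(storm) = 0.4·0.8931 / (0.4·0.8931 + 0.8·0.1069) ≈ 0.8069
After a barometric reading='steady': P(storm) = 0.6·0.8069 / (0.6·0.8069 + 0.85·0.1931) ≈ 0.7468
After a satellite scan='clear': P(storm) = 0.4·0.7468 / (0.4·0.7468 + 0.8·0.2532) ≈ 0.5959

0.596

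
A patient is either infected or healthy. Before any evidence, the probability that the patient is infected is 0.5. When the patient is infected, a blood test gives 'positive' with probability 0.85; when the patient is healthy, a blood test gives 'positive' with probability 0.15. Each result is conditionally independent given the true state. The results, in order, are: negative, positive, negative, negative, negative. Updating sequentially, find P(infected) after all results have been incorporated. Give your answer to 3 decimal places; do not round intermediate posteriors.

After 'negative': P(infected) = 0.15·0.5000 / (0.15·0.5000 + 0.85·0.5000) ≈ 0.1500
After 'positive': P(infected) = 0.85·0.1500 / (0.85·0.1500 + 0.15·0.8500) ≈ 0.5000
After 'negative': P(infected) = 0.15·0.5000 / (0.15·0.5000 + 0.85·0.5000) ≈ 0.1500
After 'negative': P(infected) = 0.15·0.1500 / (0.15·0.1500 + 0.85·0.8500) ≈ 0.0302
After 'negative': P(infected) = 0.15·0.0302 / (0.15·0.0302 + 0.85·0.9698) ≈ 0.0055

0.005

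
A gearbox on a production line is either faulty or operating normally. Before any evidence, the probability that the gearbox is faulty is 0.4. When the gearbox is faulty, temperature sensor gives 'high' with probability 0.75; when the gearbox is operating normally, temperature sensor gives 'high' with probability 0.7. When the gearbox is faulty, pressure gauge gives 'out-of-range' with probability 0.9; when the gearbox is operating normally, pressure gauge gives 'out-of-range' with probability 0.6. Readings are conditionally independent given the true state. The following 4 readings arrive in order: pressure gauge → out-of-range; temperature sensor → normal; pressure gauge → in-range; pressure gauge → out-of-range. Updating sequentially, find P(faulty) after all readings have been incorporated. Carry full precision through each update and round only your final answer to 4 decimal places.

0.2381

After pressure gauge='out-of-range': P(faulty) = 0.9·0.4000 / (0.9·0.4000 + 0.6·0.6000) ≈ 0.5000
After temperature sensor='normal': P(faulty) = 0.25·0.5000 / (0.25·0.5000 + 0.3·0.5000) ≈ 0.4545
After pressure gauge='in-range': P(faulty) = 0.1·0.4545 / (0.1·0.4545 + 0.4·0.5455) ≈ 0.1724
After pressure gauge='out-of-range': P(faulty) = 0.9·0.1724 / (0.9·0.1724 + 0.6·0.8276) ≈ 0.2381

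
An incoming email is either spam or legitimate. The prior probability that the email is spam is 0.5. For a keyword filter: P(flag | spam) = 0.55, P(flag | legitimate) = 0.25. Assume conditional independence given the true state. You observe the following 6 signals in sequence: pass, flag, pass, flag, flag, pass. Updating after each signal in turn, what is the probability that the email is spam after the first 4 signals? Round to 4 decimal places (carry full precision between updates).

0.6354

Apply Bayes' rule sequentially, carrying P(spam) forward.
After 'pass': P(spam) = 0.45·0.5000 / (0.45·0.5000 + 0.75·0.5000) ≈ 0.3750
After 'flag': P(spam) = 0.55·0.3750 / (0.55·0.3750 + 0.25·0.6250) ≈ 0.5690
After 'pass': P(spam) = 0.45·0.5690 / (0.45·0.5690 + 0.75·0.4310) ≈ 0.4420
After 'flag': P(spam) = 0.55·0.4420 / (0.55·0.4420 + 0.25·0.5580) ≈ 0.6354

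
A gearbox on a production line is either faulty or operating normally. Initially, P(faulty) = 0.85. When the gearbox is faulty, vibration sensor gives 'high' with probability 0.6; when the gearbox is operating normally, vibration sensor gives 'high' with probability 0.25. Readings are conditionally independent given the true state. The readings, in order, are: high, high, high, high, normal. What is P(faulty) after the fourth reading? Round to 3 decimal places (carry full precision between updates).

0.995

Apply Bayes' rule sequentially, carrying P(faulty) forward.
After 'high': P(faulty) = 0.6·0.8500 / (0.6·0.8500 + 0.25·0.1500) ≈ 0.9315
After 'high': P(faulty) = 0.6·0.9315 / (0.6·0.9315 + 0.25·0.0685) ≈ 0.9703
After 'high': P(faulty) = 0.6·0.9703 / (0.6·0.9703 + 0.25·0.0297) ≈ 0.9874
After 'high': P(faulty) = 0.6·0.9874 / (0.6·0.9874 + 0.25·0.0126) ≈ 0.9947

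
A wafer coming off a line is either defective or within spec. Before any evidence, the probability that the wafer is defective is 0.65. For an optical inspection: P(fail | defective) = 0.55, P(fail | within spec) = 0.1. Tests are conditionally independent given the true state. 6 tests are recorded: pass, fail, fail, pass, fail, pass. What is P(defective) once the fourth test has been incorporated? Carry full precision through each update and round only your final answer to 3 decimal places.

0.934

After 'pass': P(defective) = 0.45·0.6500 / (0.45·0.6500 + 0.9·0.3500) ≈ 0.4815
After 'fail': P(defective) = 0.55·0.4815 / (0.55·0.4815 + 0.1·0.5185) ≈ 0.8363
After 'fail': P(defective) = 0.55·0.8363 / (0.55·0.8363 + 0.1·0.1637) ≈ 0.9656
After 'pass': P(defective) = 0.45·0.9656 / (0.45·0.9656 + 0.9·0.0344) ≈ 0.9335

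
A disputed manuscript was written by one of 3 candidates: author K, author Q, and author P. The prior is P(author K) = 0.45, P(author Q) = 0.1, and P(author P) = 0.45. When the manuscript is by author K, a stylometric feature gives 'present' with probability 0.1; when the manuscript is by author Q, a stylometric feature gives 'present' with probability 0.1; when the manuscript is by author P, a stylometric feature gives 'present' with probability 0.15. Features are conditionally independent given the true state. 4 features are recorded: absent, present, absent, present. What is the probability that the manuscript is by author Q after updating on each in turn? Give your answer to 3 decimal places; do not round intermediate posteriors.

0.069

After 'absent': normaliser = 0.9·0.4500 + 0.9·0.1000 + 0.85·0.4500; P(author K) ≈ 0.4615, P(author Q) ≈ 0.1026, P(author P) ≈ 0.4359
After 'present': normaliser = 0.1·0.4615 + 0.1·0.1026 + 0.15·0.4359; P(author K) ≈ 0.3789, P(author Q) ≈ 0.0842, P(author P) ≈ 0.5368
After 'absent': normaliser = 0.9·0.3789 + 0.9·0.0842 + 0.85·0.5368; P(author K) ≈ 0.3906, P(author Q) ≈ 0.0868, P(author P) ≈ 0.5226
After 'present': normaliser = 0.1·0.3906 + 0.1·0.0868 + 0.15·0.5226; P(author K) ≈ 0.3097, P(author Q) ≈ 0.0688, P(author P) ≈ 0.6215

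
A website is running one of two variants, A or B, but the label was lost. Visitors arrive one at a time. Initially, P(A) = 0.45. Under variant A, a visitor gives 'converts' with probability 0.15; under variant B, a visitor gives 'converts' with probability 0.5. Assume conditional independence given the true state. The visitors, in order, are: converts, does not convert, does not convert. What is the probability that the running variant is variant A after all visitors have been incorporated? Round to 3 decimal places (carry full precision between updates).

0.415

After 'converts': P(A) = 0.15·0.4500 / (0.15·0.4500 + 0.5·0.5500) ≈ 0.1971
After 'does not convert': P(A) = 0.85·0.1971 / (0.85·0.1971 + 0.5·0.8029) ≈ 0.2944
After 'does not convert': P(A) = 0.85·0.2944 / (0.85·0.2944 + 0.5·0.7056) ≈ 0.4150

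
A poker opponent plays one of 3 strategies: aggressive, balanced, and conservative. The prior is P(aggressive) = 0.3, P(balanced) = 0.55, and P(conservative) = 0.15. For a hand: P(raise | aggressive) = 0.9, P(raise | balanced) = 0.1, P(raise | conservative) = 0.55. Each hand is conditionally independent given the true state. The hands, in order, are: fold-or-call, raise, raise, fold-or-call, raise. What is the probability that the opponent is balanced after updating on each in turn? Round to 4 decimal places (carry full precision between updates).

0.0580

After 'fold-or-call': normaliser = 0.1·0.3000 + 0.9·0.5500 + 0.45·0.1500; P(aggressive) ≈ 0.0506, P(balanced) ≈ 0.8354, P(conservative) ≈ 0.1139
After 'raise': normaliser = 0.9·0.0506 + 0.1·0.8354 + 0.55·0.1139; P(aggressive) ≈ 0.2376, P(balanced) ≈ 0.4356, P(conservative) ≈ 0.3267
After 'raise': normaliser = 0.9·0.2376 + 0.1·0.4356 + 0.55·0.3267; P(aggressive) ≈ 0.4892, P(balanced) ≈ 0.0997, P(conservative) ≈ 0.4111
After 'fold-or-call': normaliser = 0.1·0.4892 + 0.9·0.0997 + 0.45·0.4111; P(aggressive) ≈ 0.1512, P(balanced) ≈ 0.2772, P(conservative) ≈ 0.5717
After 'raise': normaliser = 0.9·0.1512 + 0.1·0.2772 + 0.55·0.5717; P(aggressive) ≈ 0.2845, P(balanced) ≈ 0.0580, P(conservative) ≈ 0.6575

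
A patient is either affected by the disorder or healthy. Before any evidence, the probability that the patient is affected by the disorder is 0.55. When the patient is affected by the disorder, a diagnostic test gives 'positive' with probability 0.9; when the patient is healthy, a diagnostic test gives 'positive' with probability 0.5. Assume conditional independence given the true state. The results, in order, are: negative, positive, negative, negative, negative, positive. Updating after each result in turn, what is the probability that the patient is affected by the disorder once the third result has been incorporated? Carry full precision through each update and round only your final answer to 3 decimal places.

After 'negative': P(affected) = 0.1·0.5500 / (0.1·0.5500 + 0.5·0.4500) ≈ 0.1964
After 'positive': P(affected) = 0.9·0.1964 / (0.9·0.1964 + 0.5·0.8036) ≈ 0.3056
After 'negative': P(affected) = 0.1·0.3056 / (0.1·0.3056 + 0.5·0.6944) ≈ 0.0809

0.081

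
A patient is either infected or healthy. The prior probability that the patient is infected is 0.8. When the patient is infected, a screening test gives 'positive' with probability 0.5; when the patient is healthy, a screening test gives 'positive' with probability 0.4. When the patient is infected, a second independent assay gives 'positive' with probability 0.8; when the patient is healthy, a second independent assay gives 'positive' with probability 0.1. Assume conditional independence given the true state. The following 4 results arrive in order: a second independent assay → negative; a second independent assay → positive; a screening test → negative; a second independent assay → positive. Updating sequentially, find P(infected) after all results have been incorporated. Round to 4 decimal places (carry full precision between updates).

Each posterior becomes the prior for the next update.
After a second independent assay='negative': P(infected) = 0.2·0.8000 / (0.2·0.8000 + 0.9·0.2000) ≈ 0.4706
After a second independent assay='positive': P(infected) = 0.8·0.4706 / (0.8·0.4706 + 0.1·0.5294) ≈ 0.8767
After a screening test='negative': P(infected) = 0.5·0.8767 / (0.5·0.8767 + 0.6·0.1233) ≈ 0.8556
After a second independent assay='positive': P(infected) = 0.8·0.8556 / (0.8·0.8556 + 0.1·0.1444) ≈ 0.9793

0.9793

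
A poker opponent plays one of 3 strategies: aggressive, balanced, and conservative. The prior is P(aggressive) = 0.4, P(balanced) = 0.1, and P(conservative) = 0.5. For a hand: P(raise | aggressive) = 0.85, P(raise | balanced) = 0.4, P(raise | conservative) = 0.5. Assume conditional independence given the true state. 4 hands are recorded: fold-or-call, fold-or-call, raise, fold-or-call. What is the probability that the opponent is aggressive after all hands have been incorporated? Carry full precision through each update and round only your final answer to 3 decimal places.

0.028

After 'fold-or-call': normaliser = 0.15·0.4000 + 0.6·0.1000 + 0.5·0.5000; P(aggressive) ≈ 0.1622, P(balanced) ≈ 0.1622, P(conservative) ≈ 0.6757
After 'fold-or-call': normaliser = 0.15·0.1622 + 0.6·0.1622 + 0.5·0.6757; P(aggressive) ≈ 0.0529, P(balanced) ≈ 0.2118, P(conservative) ≈ 0.7353
After 'raise': normaliser = 0.85·0.0529 + 0.4·0.2118 + 0.5·0.7353; P(aggressive) ≈ 0.0905, P(balanced) ≈ 0.1703, P(conservative) ≈ 0.7392
After 'fold-or-call': normaliser = 0.15·0.0905 + 0.6·0.1703 + 0.5·0.7392; P(aggressive) ≈ 0.0280, P(balanced) ≈ 0.2105, P(conservative) ≈ 0.7615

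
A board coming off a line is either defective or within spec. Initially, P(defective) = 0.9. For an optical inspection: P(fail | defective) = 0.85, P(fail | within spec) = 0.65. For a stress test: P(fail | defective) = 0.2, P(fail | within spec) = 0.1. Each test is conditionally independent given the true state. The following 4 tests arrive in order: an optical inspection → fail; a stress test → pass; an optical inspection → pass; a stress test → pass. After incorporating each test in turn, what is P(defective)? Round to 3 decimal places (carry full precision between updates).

0.799

Each posterior becomes the prior for the next update.
After an optical inspection='fail': P(defective) = 0.85·0.9000 / (0.85·0.9000 + 0.65·0.1000) ≈ 0.9217
After a stress test='pass': P(defective) = 0.8·0.9217 / (0.8·0.9217 + 0.9·0.0783) ≈ 0.9128
After an optical inspection='pass': P(defective) = 0.15·0.9128 / (0.15·0.9128 + 0.35·0.0872) ≈ 0.8176
After a stress test='pass': P(defective) = 0.8·0.8176 / (0.8·0.8176 + 0.9·0.1824) ≈ 0.7994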